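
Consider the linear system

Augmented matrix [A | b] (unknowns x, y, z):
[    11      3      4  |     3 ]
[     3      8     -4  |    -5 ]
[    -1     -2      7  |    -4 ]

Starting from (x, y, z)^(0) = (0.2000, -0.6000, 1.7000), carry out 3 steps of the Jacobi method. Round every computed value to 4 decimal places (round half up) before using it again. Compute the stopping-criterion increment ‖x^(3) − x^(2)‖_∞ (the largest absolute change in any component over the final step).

Iteration 1:
  x = (3 - (3)·-0.6000 - (4)·1.7000) / (11) = -0.1818
  y = (-5 - (3)·0.2000 - (-4)·1.7000) / (8) = 0.1500
  z = (-4 - (-1)·0.2000 - (-2)·-0.6000) / (7) = -0.7143
Iteration 2:
  x = (3 - (3)·0.1500 - (4)·-0.7143) / (11) = 0.4916
  y = (-5 - (3)·-0.1818 - (-4)·-0.7143) / (8) = -0.9140
  z = (-4 - (-1)·-0.1818 - (-2)·0.1500) / (7) = -0.5545
Iteration 3:
  x = (3 - (3)·-0.9140 - (4)·-0.5545) / (11) = 0.7236
  y = (-5 - (3)·0.4916 - (-4)·-0.5545) / (8) = -1.0866
  z = (-4 - (-1)·0.4916 - (-2)·-0.9140) / (7) = -0.7623
Change: (0.2320, -0.1726, -0.2078) → max |·| = 0.2320

0.2320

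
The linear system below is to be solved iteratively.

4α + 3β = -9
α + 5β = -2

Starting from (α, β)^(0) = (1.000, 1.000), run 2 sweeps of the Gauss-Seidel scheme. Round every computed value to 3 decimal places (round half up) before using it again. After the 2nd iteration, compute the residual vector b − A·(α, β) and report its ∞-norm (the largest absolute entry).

0.360

Iteration 1:
  α = (-9 - (3)·1.000) / (4) = -3.000
  β = (-2 - (1)·-3.000) / (5) = 0.200
Iteration 2:
  α = (-9 - (3)·0.200) / (4) = -2.400
  β = (-2 - (1)·-2.400) / (5) = 0.080
Residual b − A·x = (0.360, 0.000); ∞-norm = 0.360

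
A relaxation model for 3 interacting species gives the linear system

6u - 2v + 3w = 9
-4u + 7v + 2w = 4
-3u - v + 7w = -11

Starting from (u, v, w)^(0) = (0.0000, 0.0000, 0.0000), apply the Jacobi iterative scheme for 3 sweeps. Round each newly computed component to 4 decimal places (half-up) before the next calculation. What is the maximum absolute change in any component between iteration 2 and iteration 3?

0.6049

Iteration 1:
  u = (9 - (-2)·0.0000 - (3)·0.0000) / (6) = 1.5000
  v = (4 - (-4)·0.0000 - (2)·0.0000) / (7) = 0.5714
  w = (-11 - (-3)·0.0000 - (-1)·0.0000) / (7) = -1.5714
Iteration 2:
  u = (9 - (-2)·0.5714 - (3)·-1.5714) / (6) = 2.4762
  v = (4 - (-4)·1.5000 - (2)·-1.5714) / (7) = 1.8775
  w = (-11 - (-3)·1.5000 - (-1)·0.5714) / (7) = -0.8469
Iteration 3:
  u = (9 - (-2)·1.8775 - (3)·-0.8469) / (6) = 2.5493
  v = (4 - (-4)·2.4762 - (2)·-0.8469) / (7) = 2.2284
  w = (-11 - (-3)·2.4762 - (-1)·1.8775) / (7) = -0.2420
Change: (0.0731, 0.3509, 0.6049) → max |·| = 0.6049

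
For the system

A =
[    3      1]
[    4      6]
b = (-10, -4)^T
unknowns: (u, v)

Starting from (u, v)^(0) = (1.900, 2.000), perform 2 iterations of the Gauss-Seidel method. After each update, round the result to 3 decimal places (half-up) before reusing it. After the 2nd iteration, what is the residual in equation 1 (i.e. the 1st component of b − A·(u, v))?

Iteration 1:
  u = (-10 - (1)·2.000) / (3) = -4.000
  v = (-4 - (4)·-4.000) / (6) = 2.000
Iteration 2:
  u = (-10 - (1)·2.000) / (3) = -4.000
  v = (-4 - (4)·-4.000) / (6) = 2.000
Residual b − A·x = (0.000, 0.000)

0.000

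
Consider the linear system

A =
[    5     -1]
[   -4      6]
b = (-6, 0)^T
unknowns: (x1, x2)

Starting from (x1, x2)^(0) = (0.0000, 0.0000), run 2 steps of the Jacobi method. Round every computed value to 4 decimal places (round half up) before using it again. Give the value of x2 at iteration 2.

-0.8000

Iteration 1:
  x1 = (-6 - (-1)·0.0000) / (5) = -1.2000
  x2 = (0 - (-4)·0.0000) / (6) = 0.0000
Iteration 2:
  x1 = (-6 - (-1)·0.0000) / (5) = -1.2000
  x2 = (0 - (-4)·-1.2000) / (6) = -0.8000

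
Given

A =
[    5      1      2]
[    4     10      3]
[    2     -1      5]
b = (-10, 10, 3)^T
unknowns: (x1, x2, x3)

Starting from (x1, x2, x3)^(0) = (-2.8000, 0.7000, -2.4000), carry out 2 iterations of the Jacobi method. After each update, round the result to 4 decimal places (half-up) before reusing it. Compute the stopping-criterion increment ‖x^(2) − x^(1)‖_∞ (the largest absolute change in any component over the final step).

Iteration 1:
  x1 = (-10 - (1)·0.7000 - (2)·-2.4000) / (5) = -1.1800
  x2 = (10 - (4)·-2.8000 - (3)·-2.4000) / (10) = 2.8400
  x3 = (3 - (2)·-2.8000 - (-1)·0.7000) / (5) = 1.8600
Iteration 2:
  x1 = (-10 - (1)·2.8400 - (2)·1.8600) / (5) = -3.3120
  x2 = (10 - (4)·-1.1800 - (3)·1.8600) / (10) = 0.9140
  x3 = (3 - (2)·-1.1800 - (-1)·2.8400) / (5) = 1.6400
Change: (-2.1320, -1.9260, -0.2200) → max |·| = 2.1320

2.1320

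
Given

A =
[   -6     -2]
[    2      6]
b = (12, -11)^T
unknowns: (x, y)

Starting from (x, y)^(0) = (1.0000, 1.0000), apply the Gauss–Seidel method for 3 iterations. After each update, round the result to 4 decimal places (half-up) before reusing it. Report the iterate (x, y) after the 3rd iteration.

Iteration 1:
  x = (12 - (-2)·1.0000) / (-6) = -2.3333
  y = (-11 - (2)·-2.3333) / (6) = -1.0556
Iteration 2:
  x = (12 - (-2)·-1.0556) / (-6) = -1.6481
  y = (-11 - (2)·-1.6481) / (6) = -1.2840
Iteration 3:
  x = (12 - (-2)·-1.2840) / (-6) = -1.5720
  y = (-11 - (2)·-1.5720) / (6) = -1.3093

(-1.5720, -1.3093)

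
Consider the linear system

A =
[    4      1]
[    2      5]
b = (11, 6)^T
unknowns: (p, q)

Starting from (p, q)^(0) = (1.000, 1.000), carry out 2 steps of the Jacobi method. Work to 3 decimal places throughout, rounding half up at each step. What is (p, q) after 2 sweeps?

(2.550, 0.200)

Iteration 1:
  p = (11 - (1)·1.000) / (4) = 2.500
  q = (6 - (2)·1.000) / (5) = 0.800
Iteration 2:
  p = (11 - (1)·0.800) / (4) = 2.550
  q = (6 - (2)·2.500) / (5) = 0.200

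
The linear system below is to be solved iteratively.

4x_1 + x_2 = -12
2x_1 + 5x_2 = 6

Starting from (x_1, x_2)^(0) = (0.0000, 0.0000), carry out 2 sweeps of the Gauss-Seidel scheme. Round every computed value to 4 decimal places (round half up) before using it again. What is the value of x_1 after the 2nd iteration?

Iteration 1:
  x_1 = (-12 - (1)·0.0000) / (4) = -3.0000
  x_2 = (6 - (2)·-3.0000) / (5) = 2.4000
Iteration 2:
  x_1 = (-12 - (1)·2.4000) / (4) = -3.6000
  x_2 = (6 - (2)·-3.6000) / (5) = 2.6400

-3.6000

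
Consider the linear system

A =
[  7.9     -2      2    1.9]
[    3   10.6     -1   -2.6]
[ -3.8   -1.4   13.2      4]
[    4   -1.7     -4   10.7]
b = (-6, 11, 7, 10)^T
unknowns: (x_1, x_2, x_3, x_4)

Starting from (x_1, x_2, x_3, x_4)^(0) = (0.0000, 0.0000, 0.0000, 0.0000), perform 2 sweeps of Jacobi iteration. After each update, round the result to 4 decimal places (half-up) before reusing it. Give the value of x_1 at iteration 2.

-0.8558

Iteration 1:
  x_1 = (-6 - (-2)·0.0000 - (2)·0.0000 - (1.9)·0.0000) / (7.9) = -0.7595
  x_2 = (11 - (3)·0.0000 - (-1)·0.0000 - (-2.6)·0.0000) / (10.6) = 1.0377
  x_3 = (7 - (-3.8)·0.0000 - (-1.4)·0.0000 - (4)·0.0000) / (13.2) = 0.5303
  x_4 = (10 - (4)·0.0000 - (-1.7)·0.0000 - (-4)·0.0000) / (10.7) = 0.9346
Iteration 2:
  x_1 = (-6 - (-2)·1.0377 - (2)·0.5303 - (1.9)·0.9346) / (7.9) = -0.8558
  x_2 = (11 - (3)·-0.7595 - (-1)·0.5303 - (-2.6)·0.9346) / (10.6) = 1.5320
  x_3 = (7 - (-3.8)·-0.7595 - (-1.4)·1.0377 - (4)·0.9346) / (13.2) = 0.1385
  x_4 = (10 - (4)·-0.7595 - (-1.7)·1.0377 - (-4)·0.5303) / (10.7) = 1.5816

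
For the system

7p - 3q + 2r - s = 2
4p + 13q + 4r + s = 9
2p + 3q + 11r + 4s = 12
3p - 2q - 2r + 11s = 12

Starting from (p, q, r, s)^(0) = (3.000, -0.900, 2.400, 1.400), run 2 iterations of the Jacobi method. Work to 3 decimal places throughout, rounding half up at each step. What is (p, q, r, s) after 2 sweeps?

Iteration 1:
  p = (2 - (-3)·-0.900 - (2)·2.400 - (-1)·1.400) / (7) = -0.586
  q = (9 - (4)·3.000 - (4)·2.400 - (1)·1.400) / (13) = -1.077
  r = (12 - (2)·3.000 - (3)·-0.900 - (4)·1.400) / (11) = 0.282
  s = (12 - (3)·3.000 - (-2)·-0.900 - (-2)·2.400) / (11) = 0.545
Iteration 2:
  p = (2 - (-3)·-1.077 - (2)·0.282 - (-1)·0.545) / (7) = -0.179
  q = (9 - (4)·-0.586 - (4)·0.282 - (1)·0.545) / (13) = 0.744
  r = (12 - (2)·-0.586 - (3)·-1.077 - (4)·0.545) / (11) = 1.293
  s = (12 - (3)·-0.586 - (-2)·-1.077 - (-2)·0.282) / (11) = 1.106

(-0.179, 0.744, 1.293, 1.106)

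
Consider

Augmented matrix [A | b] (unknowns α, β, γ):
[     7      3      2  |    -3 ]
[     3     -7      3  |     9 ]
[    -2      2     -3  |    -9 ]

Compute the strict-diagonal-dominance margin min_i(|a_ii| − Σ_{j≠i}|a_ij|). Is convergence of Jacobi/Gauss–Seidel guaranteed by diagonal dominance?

row 1: |7| − (3+2) = 2
row 2: |-7| − (3+3) = 1
row 3: |-3| − (2+2) = -1
minimum over rows = -1 → not strictly diagonally dominant

-1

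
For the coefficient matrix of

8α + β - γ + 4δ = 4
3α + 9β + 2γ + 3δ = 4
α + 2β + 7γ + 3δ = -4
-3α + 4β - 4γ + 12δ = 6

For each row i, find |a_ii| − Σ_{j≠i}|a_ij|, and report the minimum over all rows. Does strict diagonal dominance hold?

1

row 1: |8| − (1+1+4) = 2
row 2: |9| − (3+2+3) = 1
row 3: |7| − (1+2+3) = 1
row 4: |12| − (3+4+4) = 1
minimum over rows = 1 → strictly diagonally dominant (convergence guaranteed)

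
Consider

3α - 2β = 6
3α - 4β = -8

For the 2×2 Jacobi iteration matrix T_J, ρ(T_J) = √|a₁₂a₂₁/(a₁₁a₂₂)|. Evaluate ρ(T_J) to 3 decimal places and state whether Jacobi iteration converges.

a₁₂a₂₁/(a₁₁a₂₂) = (-2)·(3) / ((3)·(-4)) = 0.500000
ρ = √|0.500000| = √0.500000 = 0.707
ρ < 1, so Jacobi converges

0.707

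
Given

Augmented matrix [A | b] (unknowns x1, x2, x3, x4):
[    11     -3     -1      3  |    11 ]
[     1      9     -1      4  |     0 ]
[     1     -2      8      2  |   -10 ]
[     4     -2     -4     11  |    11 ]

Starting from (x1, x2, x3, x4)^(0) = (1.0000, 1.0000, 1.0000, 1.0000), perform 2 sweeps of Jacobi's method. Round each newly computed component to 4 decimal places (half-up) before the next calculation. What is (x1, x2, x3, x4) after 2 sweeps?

Iteration 1:
  x1 = (11 - (-3)·1.0000 - (-1)·1.0000 - (3)·1.0000) / (11) = 1.0909
  x2 = (0 - (1)·1.0000 - (-1)·1.0000 - (4)·1.0000) / (9) = -0.4444
  x3 = (-10 - (1)·1.0000 - (-2)·1.0000 - (2)·1.0000) / (8) = -1.3750
  x4 = (11 - (4)·1.0000 - (-2)·1.0000 - (-4)·1.0000) / (11) = 1.1818
Iteration 2:
  x1 = (11 - (-3)·-0.4444 - (-1)·-1.3750 - (3)·1.1818) / (11) = 0.4315
  x2 = (0 - (1)·1.0909 - (-1)·-1.3750 - (4)·1.1818) / (9) = -0.7992
  x3 = (-10 - (1)·1.0909 - (-2)·-0.4444 - (2)·1.1818) / (8) = -1.7929
  x4 = (11 - (4)·1.0909 - (-2)·-0.4444 - (-4)·-1.3750) / (11) = 0.0225

(0.4315, -0.7992, -1.7929, 0.0225)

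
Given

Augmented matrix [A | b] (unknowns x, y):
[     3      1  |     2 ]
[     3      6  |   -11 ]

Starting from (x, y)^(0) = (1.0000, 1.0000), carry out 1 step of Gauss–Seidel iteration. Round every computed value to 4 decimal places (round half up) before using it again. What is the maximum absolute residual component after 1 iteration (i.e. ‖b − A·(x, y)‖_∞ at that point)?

Iteration 1:
  x = (2 - (1)·1.0000) / (3) = 0.3333
  y = (-11 - (3)·0.3333) / (6) = -2.0000
Residual b − A·x = (3.0001, 0.0001); ∞-norm = 3.0001

3.0001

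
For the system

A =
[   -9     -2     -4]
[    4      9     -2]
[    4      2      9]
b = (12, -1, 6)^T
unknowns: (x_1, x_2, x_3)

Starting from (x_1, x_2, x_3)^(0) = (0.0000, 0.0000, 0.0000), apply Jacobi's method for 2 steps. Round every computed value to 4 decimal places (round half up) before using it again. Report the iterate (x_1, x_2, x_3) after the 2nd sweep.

Iteration 1:
  x_1 = (12 - (-2)·0.0000 - (-4)·0.0000) / (-9) = -1.3333
  x_2 = (-1 - (4)·0.0000 - (-2)·0.0000) / (9) = -0.1111
  x_3 = (6 - (4)·0.0000 - (2)·0.0000) / (9) = 0.6667
Iteration 2:
  x_1 = (12 - (-2)·-0.1111 - (-4)·0.6667) / (-9) = -1.6050
  x_2 = (-1 - (4)·-1.3333 - (-2)·0.6667) / (9) = 0.6296
  x_3 = (6 - (4)·-1.3333 - (2)·-0.1111) / (9) = 1.2839

(-1.6050, 0.6296, 1.2839)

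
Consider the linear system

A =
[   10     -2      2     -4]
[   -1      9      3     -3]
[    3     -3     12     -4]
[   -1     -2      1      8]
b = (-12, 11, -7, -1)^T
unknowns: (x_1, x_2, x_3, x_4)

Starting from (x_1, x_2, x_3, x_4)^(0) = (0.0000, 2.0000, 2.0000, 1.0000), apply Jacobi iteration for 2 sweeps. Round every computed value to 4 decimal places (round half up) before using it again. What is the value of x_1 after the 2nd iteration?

-1.0222

Iteration 1:
  x_1 = (-12 - (-2)·2.0000 - (2)·2.0000 - (-4)·1.0000) / (10) = -0.8000
  x_2 = (11 - (-1)·0.0000 - (3)·2.0000 - (-3)·1.0000) / (9) = 0.8889
  x_3 = (-7 - (3)·0.0000 - (-3)·2.0000 - (-4)·1.0000) / (12) = 0.2500
  x_4 = (-1 - (-1)·0.0000 - (-2)·2.0000 - (1)·2.0000) / (8) = 0.1250
Iteration 2:
  x_1 = (-12 - (-2)·0.8889 - (2)·0.2500 - (-4)·0.1250) / (10) = -1.0222
  x_2 = (11 - (-1)·-0.8000 - (3)·0.2500 - (-3)·0.1250) / (9) = 1.0917
  x_3 = (-7 - (3)·-0.8000 - (-3)·0.8889 - (-4)·0.1250) / (12) = -0.1194
  x_4 = (-1 - (-1)·-0.8000 - (-2)·0.8889 - (1)·0.2500) / (8) = -0.0340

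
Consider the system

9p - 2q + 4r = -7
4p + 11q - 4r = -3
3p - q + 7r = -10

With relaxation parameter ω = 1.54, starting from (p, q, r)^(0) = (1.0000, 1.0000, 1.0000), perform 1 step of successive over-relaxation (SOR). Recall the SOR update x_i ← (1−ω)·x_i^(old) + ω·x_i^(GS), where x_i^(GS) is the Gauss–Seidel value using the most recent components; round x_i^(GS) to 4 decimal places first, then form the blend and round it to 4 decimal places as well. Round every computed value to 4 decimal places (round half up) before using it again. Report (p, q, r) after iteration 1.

(-2.0800, 0.7648, -1.1990)

Iteration 1:
  p: GS value = (-7 - (-2)·1.0000 - (4)·1.0000) / (9) = -1.0000;  p ← (1−ω)·1.0000 + ω·-1.0000 = -2.0800
  q: GS value = (-3 - (4)·-2.0800 - (-4)·1.0000) / (11) = 0.8473;  q ← (1−ω)·1.0000 + ω·0.8473 = 0.7648
  r: GS value = (-10 - (3)·-2.0800 - (-1)·0.7648) / (7) = -0.4279;  r ← (1−ω)·1.0000 + ω·-0.4279 = -1.1990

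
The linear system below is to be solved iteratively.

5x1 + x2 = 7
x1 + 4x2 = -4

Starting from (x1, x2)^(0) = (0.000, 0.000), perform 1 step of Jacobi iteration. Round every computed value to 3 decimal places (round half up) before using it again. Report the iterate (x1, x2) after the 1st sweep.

Iteration 1:
  x1 = (7 - (1)·0.000) / (5) = 1.400
  x2 = (-4 - (1)·0.000) / (4) = -1.000

(1.400, -1.000)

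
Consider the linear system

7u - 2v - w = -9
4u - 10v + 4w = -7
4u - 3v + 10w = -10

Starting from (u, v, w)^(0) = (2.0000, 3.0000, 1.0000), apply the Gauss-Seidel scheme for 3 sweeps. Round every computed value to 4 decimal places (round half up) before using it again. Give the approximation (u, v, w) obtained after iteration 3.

(-1.3570, -0.0652, -0.4768)

Iteration 1:
  u = (-9 - (-2)·3.0000 - (-1)·1.0000) / (7) = -0.2857
  v = (-7 - (4)·-0.2857 - (4)·1.0000) / (-10) = 0.9857
  w = (-10 - (4)·-0.2857 - (-3)·0.9857) / (10) = -0.5900
Iteration 2:
  u = (-9 - (-2)·0.9857 - (-1)·-0.5900) / (7) = -1.0884
  v = (-7 - (4)·-1.0884 - (4)·-0.5900) / (-10) = 0.0286
  w = (-10 - (4)·-1.0884 - (-3)·0.0286) / (10) = -0.5561
Iteration 3:
  u = (-9 - (-2)·0.0286 - (-1)·-0.5561) / (7) = -1.3570
  v = (-7 - (4)·-1.3570 - (4)·-0.5561) / (-10) = -0.0652
  w = (-10 - (4)·-1.3570 - (-3)·-0.0652) / (10) = -0.4768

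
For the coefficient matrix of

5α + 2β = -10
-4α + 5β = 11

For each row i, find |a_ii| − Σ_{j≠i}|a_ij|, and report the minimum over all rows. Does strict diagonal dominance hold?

1

row 1: |5| − (2) = 3
row 2: |5| − (4) = 1
minimum over rows = 1 → strictly diagonally dominant (convergence guaranteed)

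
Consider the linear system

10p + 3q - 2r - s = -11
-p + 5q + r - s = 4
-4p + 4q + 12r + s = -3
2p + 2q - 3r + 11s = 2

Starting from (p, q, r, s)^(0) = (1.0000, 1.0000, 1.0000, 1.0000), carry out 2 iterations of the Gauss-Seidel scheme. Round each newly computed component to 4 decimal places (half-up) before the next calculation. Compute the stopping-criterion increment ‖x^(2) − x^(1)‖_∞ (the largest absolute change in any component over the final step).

Iteration 1:
  p = (-11 - (3)·1.0000 - (-2)·1.0000 - (-1)·1.0000) / (10) = -1.1000
  q = (4 - (-1)·-1.1000 - (1)·1.0000 - (-1)·1.0000) / (5) = 0.5800
  r = (-3 - (-4)·-1.1000 - (4)·0.5800 - (1)·1.0000) / (12) = -0.8933
  s = (2 - (2)·-1.1000 - (2)·0.5800 - (-3)·-0.8933) / (11) = 0.0327
Iteration 2:
  p = (-11 - (3)·0.5800 - (-2)·-0.8933 - (-1)·0.0327) / (10) = -1.4494
  q = (4 - (-1)·-1.4494 - (1)·-0.8933 - (-1)·0.0327) / (5) = 0.6953
  r = (-3 - (-4)·-1.4494 - (4)·0.6953 - (1)·0.0327) / (12) = -0.9676
  s = (2 - (2)·-1.4494 - (2)·0.6953 - (-3)·-0.9676) / (11) = 0.0550
Change: (-0.3494, 0.1153, -0.0743, 0.0223) → max |·| = 0.3494

0.3494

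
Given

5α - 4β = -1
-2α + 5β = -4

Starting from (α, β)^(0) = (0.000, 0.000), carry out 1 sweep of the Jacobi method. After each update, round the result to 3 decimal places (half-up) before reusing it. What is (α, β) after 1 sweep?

(-0.200, -0.800)

Iteration 1:
  α = (-1 - (-4)·0.000) / (5) = -0.200
  β = (-4 - (-2)·0.000) / (5) = -0.800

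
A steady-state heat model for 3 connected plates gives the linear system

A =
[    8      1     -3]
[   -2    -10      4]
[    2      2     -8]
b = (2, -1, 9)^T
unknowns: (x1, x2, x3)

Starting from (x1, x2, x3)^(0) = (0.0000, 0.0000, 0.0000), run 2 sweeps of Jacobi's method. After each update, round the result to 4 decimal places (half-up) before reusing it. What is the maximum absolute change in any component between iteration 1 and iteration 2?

Iteration 1:
  x1 = (2 - (1)·0.0000 - (-3)·0.0000) / (8) = 0.2500
  x2 = (-1 - (-2)·0.0000 - (4)·0.0000) / (-10) = 0.1000
  x3 = (9 - (2)·0.0000 - (2)·0.0000) / (-8) = -1.1250
Iteration 2:
  x1 = (2 - (1)·0.1000 - (-3)·-1.1250) / (8) = -0.1844
  x2 = (-1 - (-2)·0.2500 - (4)·-1.1250) / (-10) = -0.4000
  x3 = (9 - (2)·0.2500 - (2)·0.1000) / (-8) = -1.0375
Change: (-0.4344, -0.5000, 0.0875) → max |·| = 0.5000

0.5000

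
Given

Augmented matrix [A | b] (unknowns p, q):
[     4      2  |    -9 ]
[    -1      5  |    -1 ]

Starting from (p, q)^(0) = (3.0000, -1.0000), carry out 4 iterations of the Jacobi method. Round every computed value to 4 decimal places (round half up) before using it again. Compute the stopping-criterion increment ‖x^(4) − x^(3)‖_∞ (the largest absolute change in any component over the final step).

0.0950

Iteration 1:
  p = (-9 - (2)·-1.0000) / (4) = -1.7500
  q = (-1 - (-1)·3.0000) / (5) = 0.4000
Iteration 2:
  p = (-9 - (2)·0.4000) / (4) = -2.4500
  q = (-1 - (-1)·-1.7500) / (5) = -0.5500
Iteration 3:
  p = (-9 - (2)·-0.5500) / (4) = -1.9750
  q = (-1 - (-1)·-2.4500) / (5) = -0.6900
Iteration 4:
  p = (-9 - (2)·-0.6900) / (4) = -1.9050
  q = (-1 - (-1)·-1.9750) / (5) = -0.5950
Change: (0.0700, 0.0950) → max |·| = 0.0950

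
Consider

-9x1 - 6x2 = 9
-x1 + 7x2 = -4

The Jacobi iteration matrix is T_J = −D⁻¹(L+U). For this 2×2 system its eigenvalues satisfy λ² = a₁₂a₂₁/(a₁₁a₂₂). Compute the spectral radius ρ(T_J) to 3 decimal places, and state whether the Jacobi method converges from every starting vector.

0.309

a₁₂a₂₁/(a₁₁a₂₂) = (-6)·(-1) / ((-9)·(7)) = -0.095238
ρ = √|-0.095238| = √0.095238 = 0.309
ρ < 1, so Jacobi converges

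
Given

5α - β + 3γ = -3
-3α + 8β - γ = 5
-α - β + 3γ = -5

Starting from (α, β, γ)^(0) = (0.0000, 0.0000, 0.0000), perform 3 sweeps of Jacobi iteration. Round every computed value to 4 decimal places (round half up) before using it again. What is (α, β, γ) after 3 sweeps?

(0.4333, 0.6146, -1.4278)

Iteration 1:
  α = (-3 - (-1)·0.0000 - (3)·0.0000) / (5) = -0.6000
  β = (5 - (-3)·0.0000 - (-1)·0.0000) / (8) = 0.6250
  γ = (-5 - (-1)·0.0000 - (-1)·0.0000) / (3) = -1.6667
Iteration 2:
  α = (-3 - (-1)·0.6250 - (3)·-1.6667) / (5) = 0.5250
  β = (5 - (-3)·-0.6000 - (-1)·-1.6667) / (8) = 0.1917
  γ = (-5 - (-1)·-0.6000 - (-1)·0.6250) / (3) = -1.6583
Iteration 3:
  α = (-3 - (-1)·0.1917 - (3)·-1.6583) / (5) = 0.4333
  β = (5 - (-3)·0.5250 - (-1)·-1.6583) / (8) = 0.6146
  γ = (-5 - (-1)·0.5250 - (-1)·0.1917) / (3) = -1.4278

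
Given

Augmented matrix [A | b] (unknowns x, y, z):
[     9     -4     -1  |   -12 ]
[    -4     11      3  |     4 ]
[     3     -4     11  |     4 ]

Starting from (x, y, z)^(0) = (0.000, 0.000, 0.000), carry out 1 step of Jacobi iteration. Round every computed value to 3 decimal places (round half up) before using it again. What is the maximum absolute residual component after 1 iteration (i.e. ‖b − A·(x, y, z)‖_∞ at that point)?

6.428

Iteration 1:
  x = (-12 - (-4)·0.000 - (-1)·0.000) / (9) = -1.333
  y = (4 - (-4)·0.000 - (3)·0.000) / (11) = 0.364
  z = (4 - (3)·0.000 - (-4)·0.000) / (11) = 0.364
Residual b − A·x = (1.817, -6.428, 5.451); ∞-norm = 6.428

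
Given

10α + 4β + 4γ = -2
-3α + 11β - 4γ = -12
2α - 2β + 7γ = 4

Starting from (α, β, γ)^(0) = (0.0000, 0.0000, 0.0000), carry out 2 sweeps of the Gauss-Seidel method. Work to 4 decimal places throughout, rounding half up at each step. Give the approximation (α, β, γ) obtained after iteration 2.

(0.1377, -0.9438, 0.2624)

Iteration 1:
  α = (-2 - (4)·0.0000 - (4)·0.0000) / (10) = -0.2000
  β = (-12 - (-3)·-0.2000 - (-4)·0.0000) / (11) = -1.1455
  γ = (4 - (2)·-0.2000 - (-2)·-1.1455) / (7) = 0.3013
Iteration 2:
  α = (-2 - (4)·-1.1455 - (4)·0.3013) / (10) = 0.1377
  β = (-12 - (-3)·0.1377 - (-4)·0.3013) / (11) = -0.9438
  γ = (4 - (2)·0.1377 - (-2)·-0.9438) / (7) = 0.2624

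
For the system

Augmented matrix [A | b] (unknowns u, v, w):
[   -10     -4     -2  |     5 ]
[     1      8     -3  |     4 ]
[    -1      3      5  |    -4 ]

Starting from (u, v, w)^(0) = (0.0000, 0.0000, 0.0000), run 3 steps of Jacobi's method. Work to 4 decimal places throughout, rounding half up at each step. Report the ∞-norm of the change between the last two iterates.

0.1750

Iteration 1:
  u = (5 - (-4)·0.0000 - (-2)·0.0000) / (-10) = -0.5000
  v = (4 - (1)·0.0000 - (-3)·0.0000) / (8) = 0.5000
  w = (-4 - (-1)·0.0000 - (3)·0.0000) / (5) = -0.8000
Iteration 2:
  u = (5 - (-4)·0.5000 - (-2)·-0.8000) / (-10) = -0.5400
  v = (4 - (1)·-0.5000 - (-3)·-0.8000) / (8) = 0.2625
  w = (-4 - (-1)·-0.5000 - (3)·0.5000) / (5) = -1.2000
Iteration 3:
  u = (5 - (-4)·0.2625 - (-2)·-1.2000) / (-10) = -0.3650
  v = (4 - (1)·-0.5400 - (-3)·-1.2000) / (8) = 0.1175
  w = (-4 - (-1)·-0.5400 - (3)·0.2625) / (5) = -1.0655
Change: (0.1750, -0.1450, 0.1345) → max |·| = 0.1750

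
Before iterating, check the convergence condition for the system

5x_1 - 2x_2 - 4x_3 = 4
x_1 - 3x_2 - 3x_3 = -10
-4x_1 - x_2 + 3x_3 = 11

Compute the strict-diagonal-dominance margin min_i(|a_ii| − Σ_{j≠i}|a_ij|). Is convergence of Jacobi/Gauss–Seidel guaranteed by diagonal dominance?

-2

row 1: |5| − (2+4) = -1
row 2: |-3| − (1+3) = -1
row 3: |3| − (4+1) = -2
minimum over rows = -2 → not strictly diagonally dominant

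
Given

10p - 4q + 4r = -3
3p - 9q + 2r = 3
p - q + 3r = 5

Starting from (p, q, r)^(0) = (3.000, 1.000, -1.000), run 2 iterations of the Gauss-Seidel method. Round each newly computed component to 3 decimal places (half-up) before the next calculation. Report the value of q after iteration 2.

Iteration 1:
  p = (-3 - (-4)·1.000 - (4)·-1.000) / (10) = 0.500
  q = (3 - (3)·0.500 - (2)·-1.000) / (-9) = -0.389
  r = (5 - (1)·0.500 - (-1)·-0.389) / (3) = 1.370
Iteration 2:
  p = (-3 - (-4)·-0.389 - (4)·1.370) / (10) = -1.004
  q = (3 - (3)·-1.004 - (2)·1.370) / (-9) = -0.364
  r = (5 - (1)·-1.004 - (-1)·-0.364) / (3) = 1.880

-0.364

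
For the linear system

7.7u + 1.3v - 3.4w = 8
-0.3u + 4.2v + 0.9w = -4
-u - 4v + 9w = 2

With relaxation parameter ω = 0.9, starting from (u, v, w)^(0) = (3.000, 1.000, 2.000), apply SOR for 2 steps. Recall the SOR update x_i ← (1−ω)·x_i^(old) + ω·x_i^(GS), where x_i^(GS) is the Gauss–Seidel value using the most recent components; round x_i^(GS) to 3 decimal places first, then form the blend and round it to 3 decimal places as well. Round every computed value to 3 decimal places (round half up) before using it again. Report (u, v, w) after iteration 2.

(1.350, -0.907, -0.010)

Iteration 1:
  u: GS value = (8 - (1.3)·1.000 - (-3.4)·2.000) / (7.7) = 1.753;  u ← (1−ω)·3.000 + ω·1.753 = 1.878
  v: GS value = (-4 - (-0.3)·1.878 - (0.9)·2.000) / (4.2) = -1.247;  v ← (1−ω)·1.000 + ω·-1.247 = -1.022
  w: GS value = (2 - (-1)·1.878 - (-4)·-1.022) / (9) = -0.023;  w ← (1−ω)·2.000 + ω·-0.023 = 0.179
Iteration 2:
  u: GS value = (8 - (1.3)·-1.022 - (-3.4)·0.179) / (7.7) = 1.291;  u ← (1−ω)·1.878 + ω·1.291 = 1.350
  v: GS value = (-4 - (-0.3)·1.350 - (0.9)·0.179) / (4.2) = -0.894;  v ← (1−ω)·-1.022 + ω·-0.894 = -0.907
  w: GS value = (2 - (-1)·1.350 - (-4)·-0.907) / (9) = -0.031;  w ← (1−ω)·0.179 + ω·-0.031 = -0.010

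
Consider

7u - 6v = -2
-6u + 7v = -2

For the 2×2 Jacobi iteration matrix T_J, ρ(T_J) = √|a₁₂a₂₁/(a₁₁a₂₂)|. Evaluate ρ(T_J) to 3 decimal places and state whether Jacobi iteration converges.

0.857

a₁₂a₂₁/(a₁₁a₂₂) = (-6)·(-6) / ((7)·(7)) = 0.734694
ρ = √|0.734694| = √0.734694 = 0.857
ρ < 1, so Jacobi converges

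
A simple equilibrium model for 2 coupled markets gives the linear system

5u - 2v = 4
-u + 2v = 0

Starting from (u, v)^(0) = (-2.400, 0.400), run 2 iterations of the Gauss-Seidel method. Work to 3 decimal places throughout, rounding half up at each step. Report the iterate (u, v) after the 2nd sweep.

(0.992, 0.496)

Iteration 1:
  u = (4 - (-2)·0.400) / (5) = 0.960
  v = (0 - (-1)·0.960) / (2) = 0.480
Iteration 2:
  u = (4 - (-2)·0.480) / (5) = 0.992
  v = (0 - (-1)·0.992) / (2) = 0.496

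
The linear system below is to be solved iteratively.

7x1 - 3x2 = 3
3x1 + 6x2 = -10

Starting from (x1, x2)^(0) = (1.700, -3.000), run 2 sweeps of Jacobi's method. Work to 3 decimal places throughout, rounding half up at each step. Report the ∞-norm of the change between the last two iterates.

Iteration 1:
  x1 = (3 - (-3)·-3.000) / (7) = -0.857
  x2 = (-10 - (3)·1.700) / (6) = -2.517
Iteration 2:
  x1 = (3 - (-3)·-2.517) / (7) = -0.650
  x2 = (-10 - (3)·-0.857) / (6) = -1.238
Change: (0.207, 1.279) → max |·| = 1.279

1.279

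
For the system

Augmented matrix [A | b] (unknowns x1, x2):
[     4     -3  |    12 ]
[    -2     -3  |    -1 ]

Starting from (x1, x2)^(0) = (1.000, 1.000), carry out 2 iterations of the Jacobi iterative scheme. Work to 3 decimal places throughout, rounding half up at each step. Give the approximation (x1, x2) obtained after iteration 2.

Iteration 1:
  x1 = (12 - (-3)·1.000) / (4) = 3.750
  x2 = (-1 - (-2)·1.000) / (-3) = -0.333
Iteration 2:
  x1 = (12 - (-3)·-0.333) / (4) = 2.750
  x2 = (-1 - (-2)·3.750) / (-3) = -2.167

(2.750, -2.167)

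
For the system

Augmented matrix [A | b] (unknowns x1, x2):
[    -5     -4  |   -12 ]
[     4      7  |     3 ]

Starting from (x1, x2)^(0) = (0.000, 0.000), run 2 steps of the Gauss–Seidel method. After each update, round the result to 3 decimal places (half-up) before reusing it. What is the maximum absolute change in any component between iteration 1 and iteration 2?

Iteration 1:
  x1 = (-12 - (-4)·0.000) / (-5) = 2.400
  x2 = (3 - (4)·2.400) / (7) = -0.943
Iteration 2:
  x1 = (-12 - (-4)·-0.943) / (-5) = 3.154
  x2 = (3 - (4)·3.154) / (7) = -1.374
Change: (0.754, -0.431) → max |·| = 0.754

0.754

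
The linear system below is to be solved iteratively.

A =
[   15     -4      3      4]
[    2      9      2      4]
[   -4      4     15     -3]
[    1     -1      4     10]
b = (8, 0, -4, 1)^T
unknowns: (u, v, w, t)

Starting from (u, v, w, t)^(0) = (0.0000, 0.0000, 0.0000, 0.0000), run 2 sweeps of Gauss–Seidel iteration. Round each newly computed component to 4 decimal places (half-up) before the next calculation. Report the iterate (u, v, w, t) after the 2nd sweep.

(0.5011, -0.1227, -0.0859, 0.0720)

Iteration 1:
  u = (8 - (-4)·0.0000 - (3)·0.0000 - (4)·0.0000) / (15) = 0.5333
  v = (0 - (2)·0.5333 - (2)·0.0000 - (4)·0.0000) / (9) = -0.1185
  w = (-4 - (-4)·0.5333 - (4)·-0.1185 - (-3)·0.0000) / (15) = -0.0929
  t = (1 - (1)·0.5333 - (-1)·-0.1185 - (4)·-0.0929) / (10) = 0.0720
Iteration 2:
  u = (8 - (-4)·-0.1185 - (3)·-0.0929 - (4)·0.0720) / (15) = 0.5011
  v = (0 - (2)·0.5011 - (2)·-0.0929 - (4)·0.0720) / (9) = -0.1227
  w = (-4 - (-4)·0.5011 - (4)·-0.1227 - (-3)·0.0720) / (15) = -0.0859
  t = (1 - (1)·0.5011 - (-1)·-0.1227 - (4)·-0.0859) / (10) = 0.0720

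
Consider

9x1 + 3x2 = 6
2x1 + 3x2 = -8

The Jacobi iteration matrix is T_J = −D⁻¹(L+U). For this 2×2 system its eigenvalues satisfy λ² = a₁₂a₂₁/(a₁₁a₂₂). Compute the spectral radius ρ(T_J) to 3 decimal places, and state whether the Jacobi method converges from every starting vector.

a₁₂a₂₁/(a₁₁a₂₂) = (3)·(2) / ((9)·(3)) = 0.222222
ρ = √|0.222222| = √0.222222 = 0.471
ρ < 1, so Jacobi converges

0.471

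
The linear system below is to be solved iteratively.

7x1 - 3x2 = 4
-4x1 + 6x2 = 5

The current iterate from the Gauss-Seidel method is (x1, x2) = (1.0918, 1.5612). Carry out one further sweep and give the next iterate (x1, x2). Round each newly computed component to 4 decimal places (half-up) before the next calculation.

(1.2405, 1.6603)

One sweep:
  x1 = (4 - (-3)·1.5612) / (7) = 1.2405
  x2 = (5 - (-4)·1.2405) / (6) = 1.6603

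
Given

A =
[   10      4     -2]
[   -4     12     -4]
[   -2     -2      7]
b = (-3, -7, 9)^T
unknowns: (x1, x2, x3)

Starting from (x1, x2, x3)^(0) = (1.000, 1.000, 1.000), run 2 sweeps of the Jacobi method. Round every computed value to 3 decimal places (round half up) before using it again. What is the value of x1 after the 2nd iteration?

0.038

Iteration 1:
  x1 = (-3 - (4)·1.000 - (-2)·1.000) / (10) = -0.500
  x2 = (-7 - (-4)·1.000 - (-4)·1.000) / (12) = 0.083
  x3 = (9 - (-2)·1.000 - (-2)·1.000) / (7) = 1.857
Iteration 2:
  x1 = (-3 - (4)·0.083 - (-2)·1.857) / (10) = 0.038
  x2 = (-7 - (-4)·-0.500 - (-4)·1.857) / (12) = -0.131
  x3 = (9 - (-2)·-0.500 - (-2)·0.083) / (7) = 1.167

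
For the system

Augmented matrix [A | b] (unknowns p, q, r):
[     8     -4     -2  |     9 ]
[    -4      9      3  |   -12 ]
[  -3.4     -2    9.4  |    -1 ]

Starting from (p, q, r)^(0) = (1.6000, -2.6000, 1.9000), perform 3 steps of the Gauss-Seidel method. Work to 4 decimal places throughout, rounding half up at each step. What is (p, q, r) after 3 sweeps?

Iteration 1:
  p = (9 - (-4)·-2.6000 - (-2)·1.9000) / (8) = 0.3000
  q = (-12 - (-4)·0.3000 - (3)·1.9000) / (9) = -1.8333
  r = (-1 - (-3.4)·0.3000 - (-2)·-1.8333) / (9.4) = -0.3879
Iteration 2:
  p = (9 - (-4)·-1.8333 - (-2)·-0.3879) / (8) = 0.1114
  q = (-12 - (-4)·0.1114 - (3)·-0.3879) / (9) = -1.1545
  r = (-1 - (-3.4)·0.1114 - (-2)·-1.1545) / (9.4) = -0.3117
Iteration 3:
  p = (9 - (-4)·-1.1545 - (-2)·-0.3117) / (8) = 0.4698
  q = (-12 - (-4)·0.4698 - (3)·-0.3117) / (9) = -1.0206
  r = (-1 - (-3.4)·0.4698 - (-2)·-1.0206) / (9.4) = -0.1536

(0.4698, -1.0206, -0.1536)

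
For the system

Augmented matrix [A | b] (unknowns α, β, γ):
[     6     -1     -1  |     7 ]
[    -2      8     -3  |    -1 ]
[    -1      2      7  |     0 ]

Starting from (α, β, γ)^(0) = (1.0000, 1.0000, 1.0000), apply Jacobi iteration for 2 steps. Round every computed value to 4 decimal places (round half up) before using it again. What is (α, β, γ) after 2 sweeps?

Iteration 1:
  α = (7 - (-1)·1.0000 - (-1)·1.0000) / (6) = 1.5000
  β = (-1 - (-2)·1.0000 - (-3)·1.0000) / (8) = 0.5000
  γ = (0 - (-1)·1.0000 - (2)·1.0000) / (7) = -0.1429
Iteration 2:
  α = (7 - (-1)·0.5000 - (-1)·-0.1429) / (6) = 1.2262
  β = (-1 - (-2)·1.5000 - (-3)·-0.1429) / (8) = 0.1964
  γ = (0 - (-1)·1.5000 - (2)·0.5000) / (7) = 0.0714

(1.2262, 0.1964, 0.0714)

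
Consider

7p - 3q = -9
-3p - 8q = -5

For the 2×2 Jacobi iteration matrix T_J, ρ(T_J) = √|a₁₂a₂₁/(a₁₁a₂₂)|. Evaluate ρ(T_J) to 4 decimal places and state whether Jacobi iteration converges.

a₁₂a₂₁/(a₁₁a₂₂) = (-3)·(-3) / ((7)·(-8)) = -0.160714
ρ = √|-0.160714| = √0.160714 = 0.4009
ρ < 1, so Jacobi converges

0.4009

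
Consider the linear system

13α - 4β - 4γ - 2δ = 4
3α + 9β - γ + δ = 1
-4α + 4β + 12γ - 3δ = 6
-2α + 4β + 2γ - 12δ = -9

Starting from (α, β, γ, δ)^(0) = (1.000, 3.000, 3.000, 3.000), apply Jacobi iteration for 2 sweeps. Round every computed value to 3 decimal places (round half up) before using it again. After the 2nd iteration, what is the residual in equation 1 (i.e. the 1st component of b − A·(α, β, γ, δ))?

Iteration 1:
  α = (4 - (-4)·3.000 - (-4)·3.000 - (-2)·3.000) / (13) = 2.615
  β = (1 - (3)·1.000 - (-1)·3.000 - (1)·3.000) / (9) = -0.222
  γ = (6 - (-4)·1.000 - (4)·3.000 - (-3)·3.000) / (12) = 0.583
  δ = (-9 - (-2)·1.000 - (4)·3.000 - (2)·3.000) / (-12) = 2.083
Iteration 2:
  α = (4 - (-4)·-0.222 - (-4)·0.583 - (-2)·2.083) / (13) = 0.739
  β = (1 - (3)·2.615 - (-1)·0.583 - (1)·2.083) / (9) = -0.927
  γ = (6 - (-4)·2.615 - (4)·-0.222 - (-3)·2.083) / (12) = 1.966
  δ = (-9 - (-2)·2.615 - (4)·-0.222 - (2)·0.583) / (-12) = 0.337
Residual b − A·x = (-0.777, 8.755, -9.917, -3.702)

-0.777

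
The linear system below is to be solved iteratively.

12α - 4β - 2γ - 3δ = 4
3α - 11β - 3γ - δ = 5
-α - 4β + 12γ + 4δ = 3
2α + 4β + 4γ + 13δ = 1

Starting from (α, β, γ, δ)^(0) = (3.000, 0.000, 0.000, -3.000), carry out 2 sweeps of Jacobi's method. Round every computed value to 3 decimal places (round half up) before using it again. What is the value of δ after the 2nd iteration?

-0.516

Iteration 1:
  α = (4 - (-4)·0.000 - (-2)·0.000 - (-3)·-3.000) / (12) = -0.417
  β = (5 - (3)·3.000 - (-3)·0.000 - (-1)·-3.000) / (-11) = 0.636
  γ = (3 - (-1)·3.000 - (-4)·0.000 - (4)·-3.000) / (12) = 1.500
  δ = (1 - (2)·3.000 - (4)·0.000 - (4)·0.000) / (13) = -0.385
Iteration 2:
  α = (4 - (-4)·0.636 - (-2)·1.500 - (-3)·-0.385) / (12) = 0.699
  β = (5 - (3)·-0.417 - (-3)·1.500 - (-1)·-0.385) / (-11) = -0.942
  γ = (3 - (-1)·-0.417 - (-4)·0.636 - (4)·-0.385) / (12) = 0.556
  δ = (1 - (2)·-0.417 - (4)·0.636 - (4)·1.500) / (13) = -0.516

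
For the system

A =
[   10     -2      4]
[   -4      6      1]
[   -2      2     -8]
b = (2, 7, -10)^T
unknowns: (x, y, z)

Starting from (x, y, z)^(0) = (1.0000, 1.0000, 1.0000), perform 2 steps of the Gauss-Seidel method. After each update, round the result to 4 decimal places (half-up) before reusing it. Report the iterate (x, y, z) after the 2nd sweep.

(-0.2000, 0.7833, 1.4958)

Iteration 1:
  x = (2 - (-2)·1.0000 - (4)·1.0000) / (10) = 0.0000
  y = (7 - (-4)·0.0000 - (1)·1.0000) / (6) = 1.0000
  z = (-10 - (-2)·0.0000 - (2)·1.0000) / (-8) = 1.5000
Iteration 2:
  x = (2 - (-2)·1.0000 - (4)·1.5000) / (10) = -0.2000
  y = (7 - (-4)·-0.2000 - (1)·1.5000) / (6) = 0.7833
  z = (-10 - (-2)·-0.2000 - (2)·0.7833) / (-8) = 1.4958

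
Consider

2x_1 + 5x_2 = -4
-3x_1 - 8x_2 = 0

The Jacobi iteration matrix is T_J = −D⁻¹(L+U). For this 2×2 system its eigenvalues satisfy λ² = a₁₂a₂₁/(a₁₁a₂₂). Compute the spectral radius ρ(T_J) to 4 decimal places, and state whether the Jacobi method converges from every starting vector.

0.9682

a₁₂a₂₁/(a₁₁a₂₂) = (5)·(-3) / ((2)·(-8)) = 0.937500
ρ = √|0.937500| = √0.937500 = 0.9682
ρ < 1, so Jacobi converges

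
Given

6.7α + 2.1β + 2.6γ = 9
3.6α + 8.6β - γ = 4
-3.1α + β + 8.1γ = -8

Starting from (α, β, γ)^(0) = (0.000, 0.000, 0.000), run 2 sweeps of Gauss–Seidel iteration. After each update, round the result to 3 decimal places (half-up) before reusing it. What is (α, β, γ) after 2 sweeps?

Iteration 1:
  α = (9 - (2.1)·0.000 - (2.6)·0.000) / (6.7) = 1.343
  β = (4 - (3.6)·1.343 - (-1)·0.000) / (8.6) = -0.097
  γ = (-8 - (-3.1)·1.343 - (1)·-0.097) / (8.1) = -0.462
Iteration 2:
  α = (9 - (2.1)·-0.097 - (2.6)·-0.462) / (6.7) = 1.553
  β = (4 - (3.6)·1.553 - (-1)·-0.462) / (8.6) = -0.239
  γ = (-8 - (-3.1)·1.553 - (1)·-0.239) / (8.1) = -0.364

(1.553, -0.239, -0.364)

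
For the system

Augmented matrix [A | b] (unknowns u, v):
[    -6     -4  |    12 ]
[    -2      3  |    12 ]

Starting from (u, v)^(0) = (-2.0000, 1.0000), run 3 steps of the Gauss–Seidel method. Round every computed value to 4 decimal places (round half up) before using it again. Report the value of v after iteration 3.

1.9205

Iteration 1:
  u = (12 - (-4)·1.0000) / (-6) = -2.6667
  v = (12 - (-2)·-2.6667) / (3) = 2.2222
Iteration 2:
  u = (12 - (-4)·2.2222) / (-6) = -3.4815
  v = (12 - (-2)·-3.4815) / (3) = 1.6790
Iteration 3:
  u = (12 - (-4)·1.6790) / (-6) = -3.1193
  v = (12 - (-2)·-3.1193) / (3) = 1.9205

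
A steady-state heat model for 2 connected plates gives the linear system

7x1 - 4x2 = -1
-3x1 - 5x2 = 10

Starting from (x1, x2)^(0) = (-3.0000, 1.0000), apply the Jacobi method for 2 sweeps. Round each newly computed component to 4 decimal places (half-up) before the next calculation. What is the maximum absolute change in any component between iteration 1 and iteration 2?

2.0572

Iteration 1:
  x1 = (-1 - (-4)·1.0000) / (7) = 0.4286
  x2 = (10 - (-3)·-3.0000) / (-5) = -0.2000
Iteration 2:
  x1 = (-1 - (-4)·-0.2000) / (7) = -0.2571
  x2 = (10 - (-3)·0.4286) / (-5) = -2.2572
Change: (-0.6857, -2.0572) → max |·| = 2.0572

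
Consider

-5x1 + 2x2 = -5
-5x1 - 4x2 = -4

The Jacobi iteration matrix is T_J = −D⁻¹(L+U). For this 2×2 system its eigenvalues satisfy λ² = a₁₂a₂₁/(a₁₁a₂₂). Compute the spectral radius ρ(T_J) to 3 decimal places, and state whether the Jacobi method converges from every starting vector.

0.707

a₁₂a₂₁/(a₁₁a₂₂) = (2)·(-5) / ((-5)·(-4)) = -0.500000
ρ = √|-0.500000| = √0.500000 = 0.707
ρ < 1, so Jacobi converges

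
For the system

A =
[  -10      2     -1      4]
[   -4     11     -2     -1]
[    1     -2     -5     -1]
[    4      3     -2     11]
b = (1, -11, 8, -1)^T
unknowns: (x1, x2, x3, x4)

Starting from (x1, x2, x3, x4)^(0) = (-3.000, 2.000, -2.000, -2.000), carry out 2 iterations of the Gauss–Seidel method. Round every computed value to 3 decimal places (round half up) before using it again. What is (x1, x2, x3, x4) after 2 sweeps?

(-0.227, -1.158, -1.254, 0.079)

Iteration 1:
  x1 = (1 - (2)·2.000 - (-1)·-2.000 - (4)·-2.000) / (-10) = -0.300
  x2 = (-11 - (-4)·-0.300 - (-2)·-2.000 - (-1)·-2.000) / (11) = -1.655
  x3 = (8 - (1)·-0.300 - (-2)·-1.655 - (-1)·-2.000) / (-5) = -0.598
  x4 = (-1 - (4)·-0.300 - (3)·-1.655 - (-2)·-0.598) / (11) = 0.361
Iteration 2:
  x1 = (1 - (2)·-1.655 - (-1)·-0.598 - (4)·0.361) / (-10) = -0.227
  x2 = (-11 - (-4)·-0.227 - (-2)·-0.598 - (-1)·0.361) / (11) = -1.158
  x3 = (8 - (1)·-0.227 - (-2)·-1.158 - (-1)·0.361) / (-5) = -1.254
  x4 = (-1 - (4)·-0.227 - (3)·-1.158 - (-2)·-1.254) / (11) = 0.079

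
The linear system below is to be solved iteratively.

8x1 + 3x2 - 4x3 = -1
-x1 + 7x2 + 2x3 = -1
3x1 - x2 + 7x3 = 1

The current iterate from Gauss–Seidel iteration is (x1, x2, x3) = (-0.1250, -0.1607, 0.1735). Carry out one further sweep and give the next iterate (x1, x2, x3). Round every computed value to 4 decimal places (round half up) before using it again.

One sweep:
  x1 = (-1 - (3)·-0.1607 - (-4)·0.1735) / (8) = 0.0220
  x2 = (-1 - (-1)·0.0220 - (2)·0.1735) / (7) = -0.1893
  x3 = (1 - (3)·0.0220 - (-1)·-0.1893) / (7) = 0.1064

(0.0220, -0.1893, 0.1064)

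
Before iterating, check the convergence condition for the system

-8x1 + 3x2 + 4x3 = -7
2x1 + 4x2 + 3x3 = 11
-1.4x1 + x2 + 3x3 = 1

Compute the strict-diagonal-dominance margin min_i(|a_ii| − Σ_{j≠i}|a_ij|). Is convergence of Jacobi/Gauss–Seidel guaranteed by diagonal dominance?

-1

row 1: |-8| − (3+4) = 1
row 2: |4| − (2+3) = -1
row 3: |3| − (1.4+1) = 0.6
minimum over rows = -1 → not strictly diagonally dominant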